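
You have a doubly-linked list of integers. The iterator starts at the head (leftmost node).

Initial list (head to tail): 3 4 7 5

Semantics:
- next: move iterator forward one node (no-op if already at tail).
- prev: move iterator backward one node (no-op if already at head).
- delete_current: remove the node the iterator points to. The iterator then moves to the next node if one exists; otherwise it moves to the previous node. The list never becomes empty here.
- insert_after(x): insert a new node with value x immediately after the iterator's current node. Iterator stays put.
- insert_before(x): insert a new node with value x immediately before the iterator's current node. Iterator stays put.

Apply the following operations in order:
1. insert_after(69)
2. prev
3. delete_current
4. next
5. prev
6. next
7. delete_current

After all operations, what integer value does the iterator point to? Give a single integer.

After 1 (insert_after(69)): list=[3, 69, 4, 7, 5] cursor@3
After 2 (prev): list=[3, 69, 4, 7, 5] cursor@3
After 3 (delete_current): list=[69, 4, 7, 5] cursor@69
After 4 (next): list=[69, 4, 7, 5] cursor@4
After 5 (prev): list=[69, 4, 7, 5] cursor@69
After 6 (next): list=[69, 4, 7, 5] cursor@4
After 7 (delete_current): list=[69, 7, 5] cursor@7

Answer: 7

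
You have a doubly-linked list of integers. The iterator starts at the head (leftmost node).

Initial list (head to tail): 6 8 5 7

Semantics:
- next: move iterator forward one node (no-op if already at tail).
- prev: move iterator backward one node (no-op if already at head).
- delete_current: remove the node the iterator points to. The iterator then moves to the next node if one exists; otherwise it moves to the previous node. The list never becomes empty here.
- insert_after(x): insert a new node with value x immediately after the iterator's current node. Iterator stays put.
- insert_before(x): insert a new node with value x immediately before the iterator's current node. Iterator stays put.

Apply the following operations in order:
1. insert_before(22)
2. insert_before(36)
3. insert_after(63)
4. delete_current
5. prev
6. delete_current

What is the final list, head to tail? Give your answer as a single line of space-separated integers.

After 1 (insert_before(22)): list=[22, 6, 8, 5, 7] cursor@6
After 2 (insert_before(36)): list=[22, 36, 6, 8, 5, 7] cursor@6
After 3 (insert_after(63)): list=[22, 36, 6, 63, 8, 5, 7] cursor@6
After 4 (delete_current): list=[22, 36, 63, 8, 5, 7] cursor@63
After 5 (prev): list=[22, 36, 63, 8, 5, 7] cursor@36
After 6 (delete_current): list=[22, 63, 8, 5, 7] cursor@63

Answer: 22 63 8 5 7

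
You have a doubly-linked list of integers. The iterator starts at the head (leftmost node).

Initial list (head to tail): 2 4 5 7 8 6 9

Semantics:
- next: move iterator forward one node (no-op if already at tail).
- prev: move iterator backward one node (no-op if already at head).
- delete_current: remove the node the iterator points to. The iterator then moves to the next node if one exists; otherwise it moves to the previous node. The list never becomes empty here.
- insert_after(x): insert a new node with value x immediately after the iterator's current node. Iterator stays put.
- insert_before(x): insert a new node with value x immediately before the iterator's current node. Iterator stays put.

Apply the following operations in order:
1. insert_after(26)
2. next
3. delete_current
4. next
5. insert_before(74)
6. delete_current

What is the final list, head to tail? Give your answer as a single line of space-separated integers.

Answer: 2 4 74 7 8 6 9

Derivation:
After 1 (insert_after(26)): list=[2, 26, 4, 5, 7, 8, 6, 9] cursor@2
After 2 (next): list=[2, 26, 4, 5, 7, 8, 6, 9] cursor@26
After 3 (delete_current): list=[2, 4, 5, 7, 8, 6, 9] cursor@4
After 4 (next): list=[2, 4, 5, 7, 8, 6, 9] cursor@5
After 5 (insert_before(74)): list=[2, 4, 74, 5, 7, 8, 6, 9] cursor@5
After 6 (delete_current): list=[2, 4, 74, 7, 8, 6, 9] cursor@7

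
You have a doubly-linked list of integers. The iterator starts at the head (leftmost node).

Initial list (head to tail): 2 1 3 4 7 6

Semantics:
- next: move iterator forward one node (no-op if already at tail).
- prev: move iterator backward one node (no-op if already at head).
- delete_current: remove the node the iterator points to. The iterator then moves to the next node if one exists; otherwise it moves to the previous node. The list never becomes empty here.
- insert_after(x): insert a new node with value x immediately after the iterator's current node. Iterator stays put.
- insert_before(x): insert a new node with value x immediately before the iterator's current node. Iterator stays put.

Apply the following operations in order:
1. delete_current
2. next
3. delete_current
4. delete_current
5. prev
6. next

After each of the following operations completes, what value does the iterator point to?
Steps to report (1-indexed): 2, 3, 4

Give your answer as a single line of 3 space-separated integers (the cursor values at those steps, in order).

Answer: 3 4 7

Derivation:
After 1 (delete_current): list=[1, 3, 4, 7, 6] cursor@1
After 2 (next): list=[1, 3, 4, 7, 6] cursor@3
After 3 (delete_current): list=[1, 4, 7, 6] cursor@4
After 4 (delete_current): list=[1, 7, 6] cursor@7
After 5 (prev): list=[1, 7, 6] cursor@1
After 6 (next): list=[1, 7, 6] cursor@7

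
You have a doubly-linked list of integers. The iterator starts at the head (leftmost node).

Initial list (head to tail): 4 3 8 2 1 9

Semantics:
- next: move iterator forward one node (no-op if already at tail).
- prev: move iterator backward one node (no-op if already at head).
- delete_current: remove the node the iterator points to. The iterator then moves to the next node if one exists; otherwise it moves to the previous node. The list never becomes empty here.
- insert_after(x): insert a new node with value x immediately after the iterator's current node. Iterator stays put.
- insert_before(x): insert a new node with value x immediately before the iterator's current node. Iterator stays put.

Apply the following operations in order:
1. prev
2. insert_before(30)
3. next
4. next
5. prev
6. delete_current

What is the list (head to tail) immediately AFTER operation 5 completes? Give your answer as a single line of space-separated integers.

After 1 (prev): list=[4, 3, 8, 2, 1, 9] cursor@4
After 2 (insert_before(30)): list=[30, 4, 3, 8, 2, 1, 9] cursor@4
After 3 (next): list=[30, 4, 3, 8, 2, 1, 9] cursor@3
After 4 (next): list=[30, 4, 3, 8, 2, 1, 9] cursor@8
After 5 (prev): list=[30, 4, 3, 8, 2, 1, 9] cursor@3

Answer: 30 4 3 8 2 1 9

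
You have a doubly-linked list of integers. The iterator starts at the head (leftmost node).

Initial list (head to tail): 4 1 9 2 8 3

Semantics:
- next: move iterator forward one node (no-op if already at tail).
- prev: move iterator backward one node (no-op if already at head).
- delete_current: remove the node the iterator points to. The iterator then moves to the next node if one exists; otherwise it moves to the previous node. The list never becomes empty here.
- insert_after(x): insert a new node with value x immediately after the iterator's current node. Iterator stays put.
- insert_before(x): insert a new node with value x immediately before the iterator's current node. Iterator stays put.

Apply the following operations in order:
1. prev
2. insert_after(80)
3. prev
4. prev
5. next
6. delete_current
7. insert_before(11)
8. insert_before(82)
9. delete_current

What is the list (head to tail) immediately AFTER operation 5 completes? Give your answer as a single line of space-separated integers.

Answer: 4 80 1 9 2 8 3

Derivation:
After 1 (prev): list=[4, 1, 9, 2, 8, 3] cursor@4
After 2 (insert_after(80)): list=[4, 80, 1, 9, 2, 8, 3] cursor@4
After 3 (prev): list=[4, 80, 1, 9, 2, 8, 3] cursor@4
After 4 (prev): list=[4, 80, 1, 9, 2, 8, 3] cursor@4
After 5 (next): list=[4, 80, 1, 9, 2, 8, 3] cursor@80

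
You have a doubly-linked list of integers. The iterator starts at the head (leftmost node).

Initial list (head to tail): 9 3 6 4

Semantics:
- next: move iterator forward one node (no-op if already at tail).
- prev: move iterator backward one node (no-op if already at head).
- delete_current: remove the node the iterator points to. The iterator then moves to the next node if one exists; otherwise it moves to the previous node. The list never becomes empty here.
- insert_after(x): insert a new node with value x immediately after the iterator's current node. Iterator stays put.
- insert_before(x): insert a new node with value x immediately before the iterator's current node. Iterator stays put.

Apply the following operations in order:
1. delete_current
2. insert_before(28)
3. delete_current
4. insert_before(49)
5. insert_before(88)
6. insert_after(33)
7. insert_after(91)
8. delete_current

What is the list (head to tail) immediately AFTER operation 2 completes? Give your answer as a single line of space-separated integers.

After 1 (delete_current): list=[3, 6, 4] cursor@3
After 2 (insert_before(28)): list=[28, 3, 6, 4] cursor@3

Answer: 28 3 6 4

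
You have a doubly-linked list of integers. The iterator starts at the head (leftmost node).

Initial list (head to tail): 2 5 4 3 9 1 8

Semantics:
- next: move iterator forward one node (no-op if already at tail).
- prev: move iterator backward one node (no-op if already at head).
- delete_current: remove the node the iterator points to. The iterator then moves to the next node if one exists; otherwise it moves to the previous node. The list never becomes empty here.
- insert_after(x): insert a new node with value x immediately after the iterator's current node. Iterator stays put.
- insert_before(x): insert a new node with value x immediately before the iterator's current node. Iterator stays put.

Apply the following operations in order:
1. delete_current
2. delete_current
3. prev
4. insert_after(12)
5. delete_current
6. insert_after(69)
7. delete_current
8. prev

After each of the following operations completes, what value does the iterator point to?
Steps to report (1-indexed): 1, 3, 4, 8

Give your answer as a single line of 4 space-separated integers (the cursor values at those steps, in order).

Answer: 5 4 4 69

Derivation:
After 1 (delete_current): list=[5, 4, 3, 9, 1, 8] cursor@5
After 2 (delete_current): list=[4, 3, 9, 1, 8] cursor@4
After 3 (prev): list=[4, 3, 9, 1, 8] cursor@4
After 4 (insert_after(12)): list=[4, 12, 3, 9, 1, 8] cursor@4
After 5 (delete_current): list=[12, 3, 9, 1, 8] cursor@12
After 6 (insert_after(69)): list=[12, 69, 3, 9, 1, 8] cursor@12
After 7 (delete_current): list=[69, 3, 9, 1, 8] cursor@69
After 8 (prev): list=[69, 3, 9, 1, 8] cursor@69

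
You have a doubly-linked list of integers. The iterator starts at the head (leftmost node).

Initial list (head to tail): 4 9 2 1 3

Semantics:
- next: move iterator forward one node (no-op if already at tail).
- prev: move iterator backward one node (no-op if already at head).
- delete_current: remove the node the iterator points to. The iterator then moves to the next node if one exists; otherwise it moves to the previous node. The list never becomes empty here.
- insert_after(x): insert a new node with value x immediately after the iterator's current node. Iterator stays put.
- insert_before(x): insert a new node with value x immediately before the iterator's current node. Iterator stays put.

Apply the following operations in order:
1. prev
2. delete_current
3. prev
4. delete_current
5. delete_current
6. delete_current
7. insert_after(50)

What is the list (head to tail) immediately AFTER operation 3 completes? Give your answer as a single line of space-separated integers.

After 1 (prev): list=[4, 9, 2, 1, 3] cursor@4
After 2 (delete_current): list=[9, 2, 1, 3] cursor@9
After 3 (prev): list=[9, 2, 1, 3] cursor@9

Answer: 9 2 1 3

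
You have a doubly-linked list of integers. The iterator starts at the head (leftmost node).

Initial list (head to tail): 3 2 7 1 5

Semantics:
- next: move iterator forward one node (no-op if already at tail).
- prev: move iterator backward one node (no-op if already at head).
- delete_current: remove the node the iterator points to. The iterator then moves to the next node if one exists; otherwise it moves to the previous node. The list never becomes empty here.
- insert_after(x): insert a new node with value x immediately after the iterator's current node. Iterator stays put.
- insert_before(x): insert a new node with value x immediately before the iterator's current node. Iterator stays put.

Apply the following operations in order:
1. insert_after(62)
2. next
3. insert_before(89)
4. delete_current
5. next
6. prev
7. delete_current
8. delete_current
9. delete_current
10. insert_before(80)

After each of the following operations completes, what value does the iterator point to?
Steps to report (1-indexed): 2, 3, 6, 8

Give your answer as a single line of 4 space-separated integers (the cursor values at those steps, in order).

After 1 (insert_after(62)): list=[3, 62, 2, 7, 1, 5] cursor@3
After 2 (next): list=[3, 62, 2, 7, 1, 5] cursor@62
After 3 (insert_before(89)): list=[3, 89, 62, 2, 7, 1, 5] cursor@62
After 4 (delete_current): list=[3, 89, 2, 7, 1, 5] cursor@2
After 5 (next): list=[3, 89, 2, 7, 1, 5] cursor@7
After 6 (prev): list=[3, 89, 2, 7, 1, 5] cursor@2
After 7 (delete_current): list=[3, 89, 7, 1, 5] cursor@7
After 8 (delete_current): list=[3, 89, 1, 5] cursor@1
After 9 (delete_current): list=[3, 89, 5] cursor@5
After 10 (insert_before(80)): list=[3, 89, 80, 5] cursor@5

Answer: 62 62 2 1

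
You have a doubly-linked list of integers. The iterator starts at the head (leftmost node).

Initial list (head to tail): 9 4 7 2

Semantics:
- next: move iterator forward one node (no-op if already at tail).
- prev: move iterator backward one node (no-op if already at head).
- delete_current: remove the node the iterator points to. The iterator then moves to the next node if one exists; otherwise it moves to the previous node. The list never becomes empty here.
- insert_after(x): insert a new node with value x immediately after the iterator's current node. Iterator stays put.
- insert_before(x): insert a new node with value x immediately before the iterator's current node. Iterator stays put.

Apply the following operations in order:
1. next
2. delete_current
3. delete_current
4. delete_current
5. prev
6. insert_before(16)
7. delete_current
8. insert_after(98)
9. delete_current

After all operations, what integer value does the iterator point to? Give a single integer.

Answer: 98

Derivation:
After 1 (next): list=[9, 4, 7, 2] cursor@4
After 2 (delete_current): list=[9, 7, 2] cursor@7
After 3 (delete_current): list=[9, 2] cursor@2
After 4 (delete_current): list=[9] cursor@9
After 5 (prev): list=[9] cursor@9
After 6 (insert_before(16)): list=[16, 9] cursor@9
After 7 (delete_current): list=[16] cursor@16
After 8 (insert_after(98)): list=[16, 98] cursor@16
After 9 (delete_current): list=[98] cursor@98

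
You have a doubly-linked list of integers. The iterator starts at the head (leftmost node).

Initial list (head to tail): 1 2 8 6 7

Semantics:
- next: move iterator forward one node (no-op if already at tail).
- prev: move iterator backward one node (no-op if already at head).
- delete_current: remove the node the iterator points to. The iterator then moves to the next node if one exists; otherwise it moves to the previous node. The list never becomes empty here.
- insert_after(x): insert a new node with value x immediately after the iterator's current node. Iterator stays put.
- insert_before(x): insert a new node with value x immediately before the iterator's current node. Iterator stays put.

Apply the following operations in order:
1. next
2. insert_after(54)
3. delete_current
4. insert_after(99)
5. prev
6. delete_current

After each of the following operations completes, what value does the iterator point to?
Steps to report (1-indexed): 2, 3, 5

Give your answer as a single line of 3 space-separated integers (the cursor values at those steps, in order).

After 1 (next): list=[1, 2, 8, 6, 7] cursor@2
After 2 (insert_after(54)): list=[1, 2, 54, 8, 6, 7] cursor@2
After 3 (delete_current): list=[1, 54, 8, 6, 7] cursor@54
After 4 (insert_after(99)): list=[1, 54, 99, 8, 6, 7] cursor@54
After 5 (prev): list=[1, 54, 99, 8, 6, 7] cursor@1
After 6 (delete_current): list=[54, 99, 8, 6, 7] cursor@54

Answer: 2 54 1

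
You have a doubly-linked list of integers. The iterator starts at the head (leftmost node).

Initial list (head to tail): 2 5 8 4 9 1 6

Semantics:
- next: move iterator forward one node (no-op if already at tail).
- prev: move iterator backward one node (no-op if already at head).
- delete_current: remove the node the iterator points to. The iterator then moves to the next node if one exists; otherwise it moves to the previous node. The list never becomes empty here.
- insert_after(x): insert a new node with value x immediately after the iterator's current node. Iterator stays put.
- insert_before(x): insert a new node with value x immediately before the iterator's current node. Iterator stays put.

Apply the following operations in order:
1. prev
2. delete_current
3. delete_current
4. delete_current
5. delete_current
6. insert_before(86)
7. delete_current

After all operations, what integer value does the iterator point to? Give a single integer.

Answer: 1

Derivation:
After 1 (prev): list=[2, 5, 8, 4, 9, 1, 6] cursor@2
After 2 (delete_current): list=[5, 8, 4, 9, 1, 6] cursor@5
After 3 (delete_current): list=[8, 4, 9, 1, 6] cursor@8
After 4 (delete_current): list=[4, 9, 1, 6] cursor@4
After 5 (delete_current): list=[9, 1, 6] cursor@9
After 6 (insert_before(86)): list=[86, 9, 1, 6] cursor@9
After 7 (delete_current): list=[86, 1, 6] cursor@1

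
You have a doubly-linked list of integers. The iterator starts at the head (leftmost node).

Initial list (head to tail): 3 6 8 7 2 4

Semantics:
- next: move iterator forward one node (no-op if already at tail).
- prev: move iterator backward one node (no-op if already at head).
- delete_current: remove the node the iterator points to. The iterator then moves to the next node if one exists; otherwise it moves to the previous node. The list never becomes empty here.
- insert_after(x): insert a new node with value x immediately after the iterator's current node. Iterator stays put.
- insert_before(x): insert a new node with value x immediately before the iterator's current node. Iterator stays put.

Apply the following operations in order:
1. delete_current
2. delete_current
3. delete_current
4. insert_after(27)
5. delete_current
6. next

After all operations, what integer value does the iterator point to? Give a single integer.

Answer: 2

Derivation:
After 1 (delete_current): list=[6, 8, 7, 2, 4] cursor@6
After 2 (delete_current): list=[8, 7, 2, 4] cursor@8
After 3 (delete_current): list=[7, 2, 4] cursor@7
After 4 (insert_after(27)): list=[7, 27, 2, 4] cursor@7
After 5 (delete_current): list=[27, 2, 4] cursor@27
After 6 (next): list=[27, 2, 4] cursor@2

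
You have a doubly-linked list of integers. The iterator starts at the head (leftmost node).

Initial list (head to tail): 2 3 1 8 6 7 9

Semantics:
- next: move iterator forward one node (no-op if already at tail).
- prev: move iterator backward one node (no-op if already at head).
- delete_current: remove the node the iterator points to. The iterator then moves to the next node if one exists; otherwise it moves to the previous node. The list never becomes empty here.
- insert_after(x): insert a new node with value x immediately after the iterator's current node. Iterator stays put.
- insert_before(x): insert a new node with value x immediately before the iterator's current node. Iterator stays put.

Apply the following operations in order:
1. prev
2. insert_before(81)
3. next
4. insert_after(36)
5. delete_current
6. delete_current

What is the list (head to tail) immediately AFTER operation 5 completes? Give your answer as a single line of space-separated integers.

Answer: 81 2 36 1 8 6 7 9

Derivation:
After 1 (prev): list=[2, 3, 1, 8, 6, 7, 9] cursor@2
After 2 (insert_before(81)): list=[81, 2, 3, 1, 8, 6, 7, 9] cursor@2
After 3 (next): list=[81, 2, 3, 1, 8, 6, 7, 9] cursor@3
After 4 (insert_after(36)): list=[81, 2, 3, 36, 1, 8, 6, 7, 9] cursor@3
After 5 (delete_current): list=[81, 2, 36, 1, 8, 6, 7, 9] cursor@36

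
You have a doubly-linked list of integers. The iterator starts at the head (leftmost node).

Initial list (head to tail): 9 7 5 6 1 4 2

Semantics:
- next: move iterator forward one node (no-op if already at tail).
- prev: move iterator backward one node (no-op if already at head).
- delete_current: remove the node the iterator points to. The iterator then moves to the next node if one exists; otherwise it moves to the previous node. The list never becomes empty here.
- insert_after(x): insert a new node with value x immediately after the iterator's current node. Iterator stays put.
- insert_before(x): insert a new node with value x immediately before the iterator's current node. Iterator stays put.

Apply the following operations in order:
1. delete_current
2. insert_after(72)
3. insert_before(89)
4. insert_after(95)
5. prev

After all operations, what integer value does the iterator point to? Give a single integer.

After 1 (delete_current): list=[7, 5, 6, 1, 4, 2] cursor@7
After 2 (insert_after(72)): list=[7, 72, 5, 6, 1, 4, 2] cursor@7
After 3 (insert_before(89)): list=[89, 7, 72, 5, 6, 1, 4, 2] cursor@7
After 4 (insert_after(95)): list=[89, 7, 95, 72, 5, 6, 1, 4, 2] cursor@7
After 5 (prev): list=[89, 7, 95, 72, 5, 6, 1, 4, 2] cursor@89

Answer: 89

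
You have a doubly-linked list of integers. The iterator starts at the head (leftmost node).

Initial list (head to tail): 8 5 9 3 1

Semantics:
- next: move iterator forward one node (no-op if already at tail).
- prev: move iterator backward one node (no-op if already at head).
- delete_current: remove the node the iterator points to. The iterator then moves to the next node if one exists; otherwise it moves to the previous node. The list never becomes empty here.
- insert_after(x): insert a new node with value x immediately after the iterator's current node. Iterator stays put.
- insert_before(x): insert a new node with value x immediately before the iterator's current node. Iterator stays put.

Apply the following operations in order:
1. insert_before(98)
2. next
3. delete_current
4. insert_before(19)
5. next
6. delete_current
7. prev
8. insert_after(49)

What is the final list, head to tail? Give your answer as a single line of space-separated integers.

After 1 (insert_before(98)): list=[98, 8, 5, 9, 3, 1] cursor@8
After 2 (next): list=[98, 8, 5, 9, 3, 1] cursor@5
After 3 (delete_current): list=[98, 8, 9, 3, 1] cursor@9
After 4 (insert_before(19)): list=[98, 8, 19, 9, 3, 1] cursor@9
After 5 (next): list=[98, 8, 19, 9, 3, 1] cursor@3
After 6 (delete_current): list=[98, 8, 19, 9, 1] cursor@1
After 7 (prev): list=[98, 8, 19, 9, 1] cursor@9
After 8 (insert_after(49)): list=[98, 8, 19, 9, 49, 1] cursor@9

Answer: 98 8 19 9 49 1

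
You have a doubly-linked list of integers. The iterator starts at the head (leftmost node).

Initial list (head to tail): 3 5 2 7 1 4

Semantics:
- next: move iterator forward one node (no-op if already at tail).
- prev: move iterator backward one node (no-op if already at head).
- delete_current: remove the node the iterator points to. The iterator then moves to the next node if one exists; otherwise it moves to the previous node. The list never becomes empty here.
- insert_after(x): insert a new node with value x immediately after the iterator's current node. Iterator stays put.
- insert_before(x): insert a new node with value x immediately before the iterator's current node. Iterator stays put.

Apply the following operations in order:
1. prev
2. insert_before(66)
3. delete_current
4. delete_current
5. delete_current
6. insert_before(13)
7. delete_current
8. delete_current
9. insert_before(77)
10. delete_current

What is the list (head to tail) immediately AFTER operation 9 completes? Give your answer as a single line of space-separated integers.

Answer: 66 13 77 4

Derivation:
After 1 (prev): list=[3, 5, 2, 7, 1, 4] cursor@3
After 2 (insert_before(66)): list=[66, 3, 5, 2, 7, 1, 4] cursor@3
After 3 (delete_current): list=[66, 5, 2, 7, 1, 4] cursor@5
After 4 (delete_current): list=[66, 2, 7, 1, 4] cursor@2
After 5 (delete_current): list=[66, 7, 1, 4] cursor@7
After 6 (insert_before(13)): list=[66, 13, 7, 1, 4] cursor@7
After 7 (delete_current): list=[66, 13, 1, 4] cursor@1
After 8 (delete_current): list=[66, 13, 4] cursor@4
After 9 (insert_before(77)): list=[66, 13, 77, 4] cursor@4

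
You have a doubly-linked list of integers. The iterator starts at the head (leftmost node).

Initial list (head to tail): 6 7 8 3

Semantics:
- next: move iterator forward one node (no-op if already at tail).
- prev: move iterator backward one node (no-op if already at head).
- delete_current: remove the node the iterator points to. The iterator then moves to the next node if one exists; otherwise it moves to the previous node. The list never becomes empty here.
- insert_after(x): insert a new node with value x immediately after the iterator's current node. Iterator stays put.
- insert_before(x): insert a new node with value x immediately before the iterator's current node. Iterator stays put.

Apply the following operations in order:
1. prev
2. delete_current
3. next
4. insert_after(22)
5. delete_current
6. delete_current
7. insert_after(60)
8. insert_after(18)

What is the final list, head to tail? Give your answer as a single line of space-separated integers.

After 1 (prev): list=[6, 7, 8, 3] cursor@6
After 2 (delete_current): list=[7, 8, 3] cursor@7
After 3 (next): list=[7, 8, 3] cursor@8
After 4 (insert_after(22)): list=[7, 8, 22, 3] cursor@8
After 5 (delete_current): list=[7, 22, 3] cursor@22
After 6 (delete_current): list=[7, 3] cursor@3
After 7 (insert_after(60)): list=[7, 3, 60] cursor@3
After 8 (insert_after(18)): list=[7, 3, 18, 60] cursor@3

Answer: 7 3 18 60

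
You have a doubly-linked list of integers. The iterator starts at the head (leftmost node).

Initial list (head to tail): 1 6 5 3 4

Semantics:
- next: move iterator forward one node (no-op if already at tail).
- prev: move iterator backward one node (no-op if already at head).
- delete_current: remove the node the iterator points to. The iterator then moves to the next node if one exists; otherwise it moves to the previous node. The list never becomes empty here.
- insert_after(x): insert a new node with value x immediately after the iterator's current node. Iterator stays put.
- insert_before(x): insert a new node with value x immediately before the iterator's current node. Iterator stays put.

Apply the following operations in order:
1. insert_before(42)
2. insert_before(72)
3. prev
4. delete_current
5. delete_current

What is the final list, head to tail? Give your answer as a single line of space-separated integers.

After 1 (insert_before(42)): list=[42, 1, 6, 5, 3, 4] cursor@1
After 2 (insert_before(72)): list=[42, 72, 1, 6, 5, 3, 4] cursor@1
After 3 (prev): list=[42, 72, 1, 6, 5, 3, 4] cursor@72
After 4 (delete_current): list=[42, 1, 6, 5, 3, 4] cursor@1
After 5 (delete_current): list=[42, 6, 5, 3, 4] cursor@6

Answer: 42 6 5 3 4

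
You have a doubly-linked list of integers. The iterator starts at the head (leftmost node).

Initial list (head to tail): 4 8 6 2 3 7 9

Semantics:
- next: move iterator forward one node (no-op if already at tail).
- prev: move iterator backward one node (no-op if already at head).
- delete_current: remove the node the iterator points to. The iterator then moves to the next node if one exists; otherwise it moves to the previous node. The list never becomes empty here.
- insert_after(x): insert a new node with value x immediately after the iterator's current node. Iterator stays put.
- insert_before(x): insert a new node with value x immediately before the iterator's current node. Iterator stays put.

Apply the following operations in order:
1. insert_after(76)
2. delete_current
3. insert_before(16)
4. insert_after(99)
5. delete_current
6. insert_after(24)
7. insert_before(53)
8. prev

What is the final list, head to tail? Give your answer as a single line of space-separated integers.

After 1 (insert_after(76)): list=[4, 76, 8, 6, 2, 3, 7, 9] cursor@4
After 2 (delete_current): list=[76, 8, 6, 2, 3, 7, 9] cursor@76
After 3 (insert_before(16)): list=[16, 76, 8, 6, 2, 3, 7, 9] cursor@76
After 4 (insert_after(99)): list=[16, 76, 99, 8, 6, 2, 3, 7, 9] cursor@76
After 5 (delete_current): list=[16, 99, 8, 6, 2, 3, 7, 9] cursor@99
After 6 (insert_after(24)): list=[16, 99, 24, 8, 6, 2, 3, 7, 9] cursor@99
After 7 (insert_before(53)): list=[16, 53, 99, 24, 8, 6, 2, 3, 7, 9] cursor@99
After 8 (prev): list=[16, 53, 99, 24, 8, 6, 2, 3, 7, 9] cursor@53

Answer: 16 53 99 24 8 6 2 3 7 9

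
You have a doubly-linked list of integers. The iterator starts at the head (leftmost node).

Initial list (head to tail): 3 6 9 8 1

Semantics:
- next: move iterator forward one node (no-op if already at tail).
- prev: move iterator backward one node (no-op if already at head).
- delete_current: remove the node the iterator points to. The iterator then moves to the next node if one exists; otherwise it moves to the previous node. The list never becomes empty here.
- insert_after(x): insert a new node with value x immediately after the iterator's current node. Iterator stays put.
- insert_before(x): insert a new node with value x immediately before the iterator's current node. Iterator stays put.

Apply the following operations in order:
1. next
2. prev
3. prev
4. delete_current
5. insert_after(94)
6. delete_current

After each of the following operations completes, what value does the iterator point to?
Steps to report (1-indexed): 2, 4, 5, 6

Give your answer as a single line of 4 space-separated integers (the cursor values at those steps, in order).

Answer: 3 6 6 94

Derivation:
After 1 (next): list=[3, 6, 9, 8, 1] cursor@6
After 2 (prev): list=[3, 6, 9, 8, 1] cursor@3
After 3 (prev): list=[3, 6, 9, 8, 1] cursor@3
After 4 (delete_current): list=[6, 9, 8, 1] cursor@6
After 5 (insert_after(94)): list=[6, 94, 9, 8, 1] cursor@6
After 6 (delete_current): list=[94, 9, 8, 1] cursor@94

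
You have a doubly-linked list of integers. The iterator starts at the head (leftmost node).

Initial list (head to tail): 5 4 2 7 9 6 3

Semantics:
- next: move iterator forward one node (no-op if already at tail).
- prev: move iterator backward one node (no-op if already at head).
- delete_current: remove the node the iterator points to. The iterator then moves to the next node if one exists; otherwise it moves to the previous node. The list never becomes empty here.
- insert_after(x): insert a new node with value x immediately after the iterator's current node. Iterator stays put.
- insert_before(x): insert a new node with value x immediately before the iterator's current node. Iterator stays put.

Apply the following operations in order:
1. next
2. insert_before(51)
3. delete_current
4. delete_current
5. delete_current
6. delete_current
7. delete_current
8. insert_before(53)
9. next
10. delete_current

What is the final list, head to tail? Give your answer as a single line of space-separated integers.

Answer: 5 51 53

Derivation:
After 1 (next): list=[5, 4, 2, 7, 9, 6, 3] cursor@4
After 2 (insert_before(51)): list=[5, 51, 4, 2, 7, 9, 6, 3] cursor@4
After 3 (delete_current): list=[5, 51, 2, 7, 9, 6, 3] cursor@2
After 4 (delete_current): list=[5, 51, 7, 9, 6, 3] cursor@7
After 5 (delete_current): list=[5, 51, 9, 6, 3] cursor@9
After 6 (delete_current): list=[5, 51, 6, 3] cursor@6
After 7 (delete_current): list=[5, 51, 3] cursor@3
After 8 (insert_before(53)): list=[5, 51, 53, 3] cursor@3
After 9 (next): list=[5, 51, 53, 3] cursor@3
After 10 (delete_current): list=[5, 51, 53] cursor@53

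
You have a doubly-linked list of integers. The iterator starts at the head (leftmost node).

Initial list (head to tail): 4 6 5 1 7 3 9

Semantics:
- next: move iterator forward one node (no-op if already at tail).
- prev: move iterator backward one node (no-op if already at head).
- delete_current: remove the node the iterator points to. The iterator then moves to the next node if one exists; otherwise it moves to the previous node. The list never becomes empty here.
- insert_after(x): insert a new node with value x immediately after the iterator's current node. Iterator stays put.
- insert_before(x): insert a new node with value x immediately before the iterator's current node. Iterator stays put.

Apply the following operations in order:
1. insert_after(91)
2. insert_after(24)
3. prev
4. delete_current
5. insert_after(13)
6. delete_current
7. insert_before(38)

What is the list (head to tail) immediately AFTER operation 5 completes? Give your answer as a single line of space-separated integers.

After 1 (insert_after(91)): list=[4, 91, 6, 5, 1, 7, 3, 9] cursor@4
After 2 (insert_after(24)): list=[4, 24, 91, 6, 5, 1, 7, 3, 9] cursor@4
After 3 (prev): list=[4, 24, 91, 6, 5, 1, 7, 3, 9] cursor@4
After 4 (delete_current): list=[24, 91, 6, 5, 1, 7, 3, 9] cursor@24
After 5 (insert_after(13)): list=[24, 13, 91, 6, 5, 1, 7, 3, 9] cursor@24

Answer: 24 13 91 6 5 1 7 3 9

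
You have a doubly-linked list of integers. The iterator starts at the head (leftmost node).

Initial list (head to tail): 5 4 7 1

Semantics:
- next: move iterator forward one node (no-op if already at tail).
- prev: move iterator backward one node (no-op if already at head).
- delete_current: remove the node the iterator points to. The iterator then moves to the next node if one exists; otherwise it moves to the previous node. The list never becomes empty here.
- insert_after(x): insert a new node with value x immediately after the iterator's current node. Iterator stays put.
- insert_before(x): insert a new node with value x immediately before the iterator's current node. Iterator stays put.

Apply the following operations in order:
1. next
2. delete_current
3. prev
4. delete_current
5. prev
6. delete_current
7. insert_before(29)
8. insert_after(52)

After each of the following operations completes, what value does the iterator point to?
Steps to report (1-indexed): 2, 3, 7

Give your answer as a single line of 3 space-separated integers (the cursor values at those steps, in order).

Answer: 7 5 1

Derivation:
After 1 (next): list=[5, 4, 7, 1] cursor@4
After 2 (delete_current): list=[5, 7, 1] cursor@7
After 3 (prev): list=[5, 7, 1] cursor@5
After 4 (delete_current): list=[7, 1] cursor@7
After 5 (prev): list=[7, 1] cursor@7
After 6 (delete_current): list=[1] cursor@1
After 7 (insert_before(29)): list=[29, 1] cursor@1
After 8 (insert_after(52)): list=[29, 1, 52] cursor@1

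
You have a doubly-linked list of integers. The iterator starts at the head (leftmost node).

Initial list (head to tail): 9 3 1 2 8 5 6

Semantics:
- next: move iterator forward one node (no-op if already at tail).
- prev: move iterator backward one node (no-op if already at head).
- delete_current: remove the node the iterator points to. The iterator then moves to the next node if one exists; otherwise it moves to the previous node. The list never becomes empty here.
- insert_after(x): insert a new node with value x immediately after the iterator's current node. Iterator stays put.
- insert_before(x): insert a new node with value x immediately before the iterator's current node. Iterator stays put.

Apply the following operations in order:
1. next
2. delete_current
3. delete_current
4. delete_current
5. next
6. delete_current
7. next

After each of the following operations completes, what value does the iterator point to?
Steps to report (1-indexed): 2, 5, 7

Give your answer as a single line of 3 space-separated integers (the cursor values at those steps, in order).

After 1 (next): list=[9, 3, 1, 2, 8, 5, 6] cursor@3
After 2 (delete_current): list=[9, 1, 2, 8, 5, 6] cursor@1
After 3 (delete_current): list=[9, 2, 8, 5, 6] cursor@2
After 4 (delete_current): list=[9, 8, 5, 6] cursor@8
After 5 (next): list=[9, 8, 5, 6] cursor@5
After 6 (delete_current): list=[9, 8, 6] cursor@6
After 7 (next): list=[9, 8, 6] cursor@6

Answer: 1 5 6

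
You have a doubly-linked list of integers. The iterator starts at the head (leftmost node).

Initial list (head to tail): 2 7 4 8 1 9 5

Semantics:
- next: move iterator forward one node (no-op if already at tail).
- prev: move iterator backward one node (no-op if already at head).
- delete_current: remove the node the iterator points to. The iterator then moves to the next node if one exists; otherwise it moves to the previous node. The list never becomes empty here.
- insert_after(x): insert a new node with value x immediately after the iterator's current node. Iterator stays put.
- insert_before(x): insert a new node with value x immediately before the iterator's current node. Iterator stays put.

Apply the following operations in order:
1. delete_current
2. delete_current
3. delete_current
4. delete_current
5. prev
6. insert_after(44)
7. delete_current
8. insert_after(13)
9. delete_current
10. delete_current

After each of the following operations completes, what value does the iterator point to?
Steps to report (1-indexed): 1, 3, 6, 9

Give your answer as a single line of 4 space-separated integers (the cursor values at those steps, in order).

After 1 (delete_current): list=[7, 4, 8, 1, 9, 5] cursor@7
After 2 (delete_current): list=[4, 8, 1, 9, 5] cursor@4
After 3 (delete_current): list=[8, 1, 9, 5] cursor@8
After 4 (delete_current): list=[1, 9, 5] cursor@1
After 5 (prev): list=[1, 9, 5] cursor@1
After 6 (insert_after(44)): list=[1, 44, 9, 5] cursor@1
After 7 (delete_current): list=[44, 9, 5] cursor@44
After 8 (insert_after(13)): list=[44, 13, 9, 5] cursor@44
After 9 (delete_current): list=[13, 9, 5] cursor@13
After 10 (delete_current): list=[9, 5] cursor@9

Answer: 7 8 1 13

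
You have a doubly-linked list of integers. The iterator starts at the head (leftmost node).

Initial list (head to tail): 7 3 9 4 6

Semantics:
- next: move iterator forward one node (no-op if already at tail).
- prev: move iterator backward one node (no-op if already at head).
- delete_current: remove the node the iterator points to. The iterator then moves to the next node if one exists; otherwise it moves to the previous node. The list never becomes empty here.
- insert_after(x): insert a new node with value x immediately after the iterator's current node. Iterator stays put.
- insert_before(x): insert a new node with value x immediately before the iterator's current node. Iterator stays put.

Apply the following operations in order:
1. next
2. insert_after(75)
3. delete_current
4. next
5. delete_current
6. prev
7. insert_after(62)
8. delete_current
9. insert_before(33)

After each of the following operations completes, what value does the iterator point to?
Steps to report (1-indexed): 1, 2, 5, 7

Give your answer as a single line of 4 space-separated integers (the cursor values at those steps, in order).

After 1 (next): list=[7, 3, 9, 4, 6] cursor@3
After 2 (insert_after(75)): list=[7, 3, 75, 9, 4, 6] cursor@3
After 3 (delete_current): list=[7, 75, 9, 4, 6] cursor@75
After 4 (next): list=[7, 75, 9, 4, 6] cursor@9
After 5 (delete_current): list=[7, 75, 4, 6] cursor@4
After 6 (prev): list=[7, 75, 4, 6] cursor@75
After 7 (insert_after(62)): list=[7, 75, 62, 4, 6] cursor@75
After 8 (delete_current): list=[7, 62, 4, 6] cursor@62
After 9 (insert_before(33)): list=[7, 33, 62, 4, 6] cursor@62

Answer: 3 3 4 75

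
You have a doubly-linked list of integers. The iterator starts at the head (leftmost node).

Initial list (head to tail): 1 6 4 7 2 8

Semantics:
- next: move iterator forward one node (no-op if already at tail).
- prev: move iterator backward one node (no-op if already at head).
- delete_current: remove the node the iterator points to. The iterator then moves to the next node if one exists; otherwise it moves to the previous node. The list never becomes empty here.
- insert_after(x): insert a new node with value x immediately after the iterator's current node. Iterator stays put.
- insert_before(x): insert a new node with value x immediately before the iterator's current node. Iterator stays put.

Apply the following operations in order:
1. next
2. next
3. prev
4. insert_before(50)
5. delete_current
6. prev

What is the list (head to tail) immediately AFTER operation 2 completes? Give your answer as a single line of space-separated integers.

Answer: 1 6 4 7 2 8

Derivation:
After 1 (next): list=[1, 6, 4, 7, 2, 8] cursor@6
After 2 (next): list=[1, 6, 4, 7, 2, 8] cursor@4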